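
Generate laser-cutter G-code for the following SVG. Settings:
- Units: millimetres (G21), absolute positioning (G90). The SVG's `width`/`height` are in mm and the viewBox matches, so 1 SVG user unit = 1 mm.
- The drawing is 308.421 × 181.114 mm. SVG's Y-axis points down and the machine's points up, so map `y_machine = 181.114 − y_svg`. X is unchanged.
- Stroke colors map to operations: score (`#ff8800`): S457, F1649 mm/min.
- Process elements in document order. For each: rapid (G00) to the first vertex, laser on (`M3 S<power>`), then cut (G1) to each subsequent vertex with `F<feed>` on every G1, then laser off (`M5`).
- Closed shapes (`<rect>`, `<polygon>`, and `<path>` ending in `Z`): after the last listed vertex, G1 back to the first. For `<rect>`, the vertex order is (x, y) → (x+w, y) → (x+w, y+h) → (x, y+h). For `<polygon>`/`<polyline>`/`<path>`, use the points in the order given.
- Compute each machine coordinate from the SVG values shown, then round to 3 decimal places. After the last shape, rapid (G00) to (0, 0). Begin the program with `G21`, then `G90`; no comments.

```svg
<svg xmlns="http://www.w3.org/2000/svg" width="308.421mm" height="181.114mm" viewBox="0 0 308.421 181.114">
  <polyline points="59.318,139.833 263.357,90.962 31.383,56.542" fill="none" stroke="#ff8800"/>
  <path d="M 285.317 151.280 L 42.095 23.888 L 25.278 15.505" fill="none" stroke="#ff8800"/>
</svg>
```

1 u = 1 mm; y_m = 181.114 − y.

[1] `<polyline>` open polyline, #ff8800→score S457 F1649: (59.318,41.281) → (263.357,90.152) → (31.383,124.572)

[2] `<path>` open polyline, #ff8800→score S457 F1649: (285.317,29.834) → (42.095,157.226) → (25.278,165.609)

G21
G90
G00 X59.318 Y41.281
M3 S457
G1 X263.357 Y90.152 F1649
G1 X31.383 Y124.572 F1649
M5
G00 X285.317 Y29.834
M3 S457
G1 X42.095 Y157.226 F1649
G1 X25.278 Y165.609 F1649
M5
G00 X0.000 Y0.000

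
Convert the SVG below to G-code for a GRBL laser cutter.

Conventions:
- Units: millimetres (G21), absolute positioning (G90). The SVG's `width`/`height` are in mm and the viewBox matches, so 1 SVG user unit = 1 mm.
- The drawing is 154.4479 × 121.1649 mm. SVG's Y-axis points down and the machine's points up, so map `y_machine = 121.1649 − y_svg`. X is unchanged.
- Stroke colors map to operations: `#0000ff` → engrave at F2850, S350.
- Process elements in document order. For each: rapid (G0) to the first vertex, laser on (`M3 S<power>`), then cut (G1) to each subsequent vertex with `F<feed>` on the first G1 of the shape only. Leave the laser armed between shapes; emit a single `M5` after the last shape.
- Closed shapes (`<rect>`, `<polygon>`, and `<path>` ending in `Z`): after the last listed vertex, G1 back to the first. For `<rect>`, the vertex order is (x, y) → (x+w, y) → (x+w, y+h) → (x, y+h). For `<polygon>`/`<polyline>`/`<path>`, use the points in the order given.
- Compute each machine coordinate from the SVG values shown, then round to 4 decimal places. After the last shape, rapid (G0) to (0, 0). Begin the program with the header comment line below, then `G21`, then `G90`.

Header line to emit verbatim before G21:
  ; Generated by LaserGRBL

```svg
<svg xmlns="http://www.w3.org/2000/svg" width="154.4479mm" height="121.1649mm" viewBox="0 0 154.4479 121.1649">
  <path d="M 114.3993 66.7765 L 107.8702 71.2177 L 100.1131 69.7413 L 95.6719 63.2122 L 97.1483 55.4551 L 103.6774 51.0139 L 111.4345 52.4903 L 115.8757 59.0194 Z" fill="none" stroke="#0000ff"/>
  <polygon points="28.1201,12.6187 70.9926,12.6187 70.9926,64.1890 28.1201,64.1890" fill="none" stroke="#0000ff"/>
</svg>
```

viewBox `0 0 154.4479 121.1649` with mm width/height → 1 unit = 1 mm. Flip: y_m = 121.1649 − y_svg.

**Shape 1** — `<path>` regular polygon, stroke `#0000ff` → engrave (S350, F2850). Machine vertices: (114.3993,54.3884) → (107.8702,49.9472) → (100.1131,51.4236) → (95.6719,57.9527) → (97.1483,65.7098) → (103.6774,70.1510) → (111.4345,68.6746) → (115.8757,62.1455) → (114.3993,54.3884). Closed: final G1 returns to the first vertex.

**Shape 2** — `<polygon>` rectangle, stroke `#0000ff` → engrave (S350, F2850). Machine vertices: (28.1201,108.5462) → (70.9926,108.5462) → (70.9926,56.9759) → (28.1201,56.9759) → (28.1201,108.5462). Closed: final G1 returns to the first vertex.

; Generated by LaserGRBL
G21
G90
G0 X114.3993 Y54.3884
M3 S350
G1 X107.8702 Y49.9472 F2850
G1 X100.1131 Y51.4236
G1 X95.6719 Y57.9527
G1 X97.1483 Y65.7098
G1 X103.6774 Y70.1510
G1 X111.4345 Y68.6746
G1 X115.8757 Y62.1455
G1 X114.3993 Y54.3884
G0 X28.1201 Y108.5462
M3 S350
G1 X70.9926 Y108.5462 F2850
G1 X70.9926 Y56.9759
G1 X28.1201 Y56.9759
G1 X28.1201 Y108.5462
M5
G0 X0.0000 Y0.0000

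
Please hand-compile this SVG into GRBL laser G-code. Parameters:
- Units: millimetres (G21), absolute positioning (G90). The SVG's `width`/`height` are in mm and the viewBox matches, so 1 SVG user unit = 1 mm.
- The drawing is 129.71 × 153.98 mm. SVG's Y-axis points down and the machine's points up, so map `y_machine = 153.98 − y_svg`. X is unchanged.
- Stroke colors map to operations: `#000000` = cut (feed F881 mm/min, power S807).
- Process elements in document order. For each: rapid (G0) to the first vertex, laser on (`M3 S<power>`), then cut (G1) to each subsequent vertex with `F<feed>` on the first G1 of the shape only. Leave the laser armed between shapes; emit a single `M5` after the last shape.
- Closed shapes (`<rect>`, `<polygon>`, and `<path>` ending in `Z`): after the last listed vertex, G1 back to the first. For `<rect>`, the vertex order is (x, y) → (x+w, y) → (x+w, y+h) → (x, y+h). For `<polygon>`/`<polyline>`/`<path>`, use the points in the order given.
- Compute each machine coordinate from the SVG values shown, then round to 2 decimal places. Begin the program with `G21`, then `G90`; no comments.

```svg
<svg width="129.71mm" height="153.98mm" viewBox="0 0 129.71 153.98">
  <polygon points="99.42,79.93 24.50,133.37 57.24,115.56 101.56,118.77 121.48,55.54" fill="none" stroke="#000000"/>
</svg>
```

Since the viewBox matches the mm dimensions, user units are millimetres directly. The only transform is the Y-flip y_m = 153.98 − y_svg.

Shape 1 is a closed polygon drawn with `<polygon>`. Its stroke #000000 means cut at S807, F881. After flipping Y the toolpath is (99.42,74.05) → (24.50,20.61) → (57.24,38.42) → (101.56,35.21) → (121.48,98.44) → (99.42,74.05), returning to the start.

G21
G90
G0 X99.42 Y74.05
M3 S807
G1 X24.50 Y20.61 F881
G1 X57.24 Y38.42
G1 X101.56 Y35.21
G1 X121.48 Y98.44
G1 X99.42 Y74.05
M5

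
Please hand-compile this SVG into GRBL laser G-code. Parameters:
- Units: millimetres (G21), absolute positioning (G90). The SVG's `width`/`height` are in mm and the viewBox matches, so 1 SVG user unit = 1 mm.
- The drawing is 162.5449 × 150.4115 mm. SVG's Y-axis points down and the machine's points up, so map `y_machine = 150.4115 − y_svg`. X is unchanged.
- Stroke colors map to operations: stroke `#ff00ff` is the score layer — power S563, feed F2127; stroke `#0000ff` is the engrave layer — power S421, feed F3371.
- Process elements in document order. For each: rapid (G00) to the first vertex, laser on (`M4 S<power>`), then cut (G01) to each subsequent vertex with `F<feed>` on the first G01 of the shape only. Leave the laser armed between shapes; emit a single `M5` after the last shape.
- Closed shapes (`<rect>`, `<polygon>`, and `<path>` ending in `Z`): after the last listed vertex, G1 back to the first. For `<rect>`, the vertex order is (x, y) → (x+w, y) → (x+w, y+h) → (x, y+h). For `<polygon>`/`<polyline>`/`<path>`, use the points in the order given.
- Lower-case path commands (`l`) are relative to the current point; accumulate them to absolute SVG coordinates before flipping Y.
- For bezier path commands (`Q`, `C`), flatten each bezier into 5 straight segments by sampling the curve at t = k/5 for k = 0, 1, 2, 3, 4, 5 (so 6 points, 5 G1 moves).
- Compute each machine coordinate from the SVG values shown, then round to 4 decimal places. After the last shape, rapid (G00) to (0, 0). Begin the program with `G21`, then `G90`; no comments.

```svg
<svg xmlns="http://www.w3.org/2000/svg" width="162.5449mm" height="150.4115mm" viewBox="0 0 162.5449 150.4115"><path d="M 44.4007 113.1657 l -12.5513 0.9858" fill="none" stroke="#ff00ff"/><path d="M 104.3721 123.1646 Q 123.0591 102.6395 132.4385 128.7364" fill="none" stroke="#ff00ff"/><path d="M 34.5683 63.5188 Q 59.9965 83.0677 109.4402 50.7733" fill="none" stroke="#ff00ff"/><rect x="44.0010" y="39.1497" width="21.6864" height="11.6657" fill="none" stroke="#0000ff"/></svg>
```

viewBox `0 0 162.5449 150.4115` with mm width/height → 1 unit = 1 mm. Flip: y_m = 150.4115 − y_svg.

**Shape 1** — `<path>` line segment, stroke `#ff00ff` → score (S563, F2127). Machine vertices: (44.4007,37.2458) → (31.8494,36.2600). Open path.

**Shape 2** — `<path>` quadratic bezier, stroke `#ff00ff` → score (S563, F2127). Control points (SVG): P0=(104.3721,123.1646), P1=(123.0591,102.6395), P2=(132.4385,128.7364); sampled at t=k/5. Machine vertices: (104.3721,27.2469) → (111.4746,33.5921) → (117.8325,36.2075) → (123.4458,35.0931) → (128.3144,30.2490) → (132.4385,21.6751). Open path.

**Shape 3** — `<path>` quadratic bezier, stroke `#ff00ff` → score (S563, F2127). Control points (SVG): P0=(34.5683,63.5188), P1=(59.9965,83.0677), P2=(109.4402,50.7733); sampled at t=k/5. Machine vertices: (34.5683,86.8927) → (45.7002,81.1469) → (58.7533,79.5485) → (73.7277,82.0976) → (90.6233,88.7942) → (109.4402,99.6382). Open path.

**Shape 4** — `<rect>` rectangle, stroke `#0000ff` → engrave (S421, F3371). Machine vertices: (44.0010,111.2618) → (65.6874,111.2618) → (65.6874,99.5961) → (44.0010,99.5961) → (44.0010,111.2618). Closed: final G1 returns to the first vertex.

G21
G90
G00 X44.4007 Y37.2458
M4 S563
G01 X31.8494 Y36.2600 F2127
G00 X104.3721 Y27.2469
M4 S563
G01 X111.4746 Y33.5921 F2127
G01 X117.8325 Y36.2075
G01 X123.4458 Y35.0931
G01 X128.3144 Y30.2490
G01 X132.4385 Y21.6751
G00 X34.5683 Y86.8927
M4 S563
G01 X45.7002 Y81.1469 F2127
G01 X58.7533 Y79.5485
G01 X73.7277 Y82.0976
G01 X90.6233 Y88.7942
G01 X109.4402 Y99.6382
G00 X44.0010 Y111.2618
M4 S421
G01 X65.6874 Y111.2618 F3371
G01 X65.6874 Y99.5961
G01 X44.0010 Y99.5961
G01 X44.0010 Y111.2618
M5
G00 X0.0000 Y0.0000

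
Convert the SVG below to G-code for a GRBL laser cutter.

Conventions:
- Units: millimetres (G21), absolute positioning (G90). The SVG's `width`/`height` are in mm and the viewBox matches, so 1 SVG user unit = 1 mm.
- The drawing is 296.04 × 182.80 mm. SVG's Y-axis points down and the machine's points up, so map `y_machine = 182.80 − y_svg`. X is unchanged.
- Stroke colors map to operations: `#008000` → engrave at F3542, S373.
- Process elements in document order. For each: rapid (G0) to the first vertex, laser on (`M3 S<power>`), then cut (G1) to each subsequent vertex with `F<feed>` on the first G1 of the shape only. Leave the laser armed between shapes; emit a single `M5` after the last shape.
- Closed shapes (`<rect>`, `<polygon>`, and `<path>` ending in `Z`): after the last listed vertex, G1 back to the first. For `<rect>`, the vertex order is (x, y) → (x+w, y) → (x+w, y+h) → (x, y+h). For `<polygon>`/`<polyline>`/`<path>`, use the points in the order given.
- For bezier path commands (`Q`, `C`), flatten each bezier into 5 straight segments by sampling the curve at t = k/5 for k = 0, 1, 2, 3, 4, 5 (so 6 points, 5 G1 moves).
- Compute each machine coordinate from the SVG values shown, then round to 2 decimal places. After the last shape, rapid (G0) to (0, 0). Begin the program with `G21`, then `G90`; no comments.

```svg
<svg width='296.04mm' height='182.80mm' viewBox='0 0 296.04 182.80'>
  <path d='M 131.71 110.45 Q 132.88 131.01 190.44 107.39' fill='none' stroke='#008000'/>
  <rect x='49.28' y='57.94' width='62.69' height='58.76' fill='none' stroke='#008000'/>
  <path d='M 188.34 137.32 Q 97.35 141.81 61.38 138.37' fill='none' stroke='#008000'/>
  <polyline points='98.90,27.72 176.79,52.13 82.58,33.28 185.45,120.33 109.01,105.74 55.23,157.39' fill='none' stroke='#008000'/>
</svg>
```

1 u = 1 mm; y_m = 182.80 − y.

[1] `<path>` quadratic bezier, #008000→engrave S373 F3542: (131.71,72.35) → (134.43,65.89) → (141.67,62.97) → (153.41,63.58) → (169.67,67.73) → (190.44,75.41)

[2] `<rect>` rectangle, #008000→engrave S373 F3542: (49.28,124.86) → (111.97,124.86) → (111.97,66.10) → (49.28,66.10) → (49.28,124.86) (closed)

[3] `<path>` quadratic bezier, #008000→engrave S373 F3542: (188.34,45.48) → (154.14,44.00) → (124.35,43.16) → (98.96,42.95) → (77.97,43.37) → (61.38,44.43)

[4] `<polyline>` open polyline, #008000→engrave S373 F3542: (98.90,155.08) → (176.79,130.67) → (82.58,149.52) → (185.45,62.47) → (109.01,77.06) → (55.23,25.41)

G21
G90
G0 X131.71 Y72.35
M3 S373
G1 X134.43 Y65.89 F3542
G1 X141.67 Y62.97
G1 X153.41 Y63.58
G1 X169.67 Y67.73
G1 X190.44 Y75.41
G0 X49.28 Y124.86
M3 S373
G1 X111.97 Y124.86 F3542
G1 X111.97 Y66.10
G1 X49.28 Y66.10
G1 X49.28 Y124.86
G0 X188.34 Y45.48
M3 S373
G1 X154.14 Y44.00 F3542
G1 X124.35 Y43.16
G1 X98.96 Y42.95
G1 X77.97 Y43.37
G1 X61.38 Y44.43
G0 X98.90 Y155.08
M3 S373
G1 X176.79 Y130.67 F3542
G1 X82.58 Y149.52
G1 X185.45 Y62.47
G1 X109.01 Y77.06
G1 X55.23 Y25.41
M5
G0 X0.00 Y0.00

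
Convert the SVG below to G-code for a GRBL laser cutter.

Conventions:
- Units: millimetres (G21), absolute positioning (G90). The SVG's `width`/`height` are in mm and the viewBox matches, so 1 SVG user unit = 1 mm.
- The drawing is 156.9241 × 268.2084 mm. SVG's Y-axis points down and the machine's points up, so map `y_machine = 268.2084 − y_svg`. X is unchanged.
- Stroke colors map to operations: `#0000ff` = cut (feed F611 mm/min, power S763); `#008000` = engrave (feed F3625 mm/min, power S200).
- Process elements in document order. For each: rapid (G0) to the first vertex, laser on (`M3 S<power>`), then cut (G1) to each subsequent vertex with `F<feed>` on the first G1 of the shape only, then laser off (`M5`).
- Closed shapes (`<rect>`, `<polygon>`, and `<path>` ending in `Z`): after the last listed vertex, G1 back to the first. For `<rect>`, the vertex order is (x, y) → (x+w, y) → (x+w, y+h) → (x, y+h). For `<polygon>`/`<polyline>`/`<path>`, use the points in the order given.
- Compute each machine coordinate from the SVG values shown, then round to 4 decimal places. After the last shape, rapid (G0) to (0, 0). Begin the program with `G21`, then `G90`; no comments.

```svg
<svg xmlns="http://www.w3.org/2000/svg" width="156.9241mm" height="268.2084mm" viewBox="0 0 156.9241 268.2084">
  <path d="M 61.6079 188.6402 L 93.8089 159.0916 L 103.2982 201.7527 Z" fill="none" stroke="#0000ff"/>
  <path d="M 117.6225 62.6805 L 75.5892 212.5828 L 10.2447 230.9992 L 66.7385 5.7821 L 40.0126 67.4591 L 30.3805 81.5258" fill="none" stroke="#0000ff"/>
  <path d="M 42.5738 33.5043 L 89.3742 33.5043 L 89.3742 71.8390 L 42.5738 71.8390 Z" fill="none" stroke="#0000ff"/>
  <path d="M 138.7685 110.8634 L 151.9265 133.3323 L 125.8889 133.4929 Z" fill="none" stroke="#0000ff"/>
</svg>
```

1 u = 1 mm; y_m = 268.2084 − y.

[1] `<path>` regular polygon, #0000ff→cut S763 F611: (61.6079,79.5682) → (93.8089,109.1168) → (103.2982,66.4557) → (61.6079,79.5682) (closed)

[2] `<path>` open polyline, #0000ff→cut S763 F611: (117.6225,205.5279) → (75.5892,55.6256) → (10.2447,37.2092) → (66.7385,262.4263) → (40.0126,200.7493) → (30.3805,186.6826)

[3] `<path>` rectangle, #0000ff→cut S763 F611: (42.5738,234.7041) → (89.3742,234.7041) → (89.3742,196.3694) → (42.5738,196.3694) → (42.5738,234.7041) (closed)

[4] `<path>` regular polygon, #0000ff→cut S763 F611: (138.7685,157.3450) → (151.9265,134.8761) → (125.8889,134.7155) → (138.7685,157.3450) (closed)

G21
G90
G0 X61.6079 Y79.5682
M3 S763
G1 X93.8089 Y109.1168 F611
G1 X103.2982 Y66.4557
G1 X61.6079 Y79.5682
M5
G0 X117.6225 Y205.5279
M3 S763
G1 X75.5892 Y55.6256 F611
G1 X10.2447 Y37.2092
G1 X66.7385 Y262.4263
G1 X40.0126 Y200.7493
G1 X30.3805 Y186.6826
M5
G0 X42.5738 Y234.7041
M3 S763
G1 X89.3742 Y234.7041 F611
G1 X89.3742 Y196.3694
G1 X42.5738 Y196.3694
G1 X42.5738 Y234.7041
M5
G0 X138.7685 Y157.3450
M3 S763
G1 X151.9265 Y134.8761 F611
G1 X125.8889 Y134.7155
G1 X138.7685 Y157.3450
M5
G0 X0.0000 Y0.0000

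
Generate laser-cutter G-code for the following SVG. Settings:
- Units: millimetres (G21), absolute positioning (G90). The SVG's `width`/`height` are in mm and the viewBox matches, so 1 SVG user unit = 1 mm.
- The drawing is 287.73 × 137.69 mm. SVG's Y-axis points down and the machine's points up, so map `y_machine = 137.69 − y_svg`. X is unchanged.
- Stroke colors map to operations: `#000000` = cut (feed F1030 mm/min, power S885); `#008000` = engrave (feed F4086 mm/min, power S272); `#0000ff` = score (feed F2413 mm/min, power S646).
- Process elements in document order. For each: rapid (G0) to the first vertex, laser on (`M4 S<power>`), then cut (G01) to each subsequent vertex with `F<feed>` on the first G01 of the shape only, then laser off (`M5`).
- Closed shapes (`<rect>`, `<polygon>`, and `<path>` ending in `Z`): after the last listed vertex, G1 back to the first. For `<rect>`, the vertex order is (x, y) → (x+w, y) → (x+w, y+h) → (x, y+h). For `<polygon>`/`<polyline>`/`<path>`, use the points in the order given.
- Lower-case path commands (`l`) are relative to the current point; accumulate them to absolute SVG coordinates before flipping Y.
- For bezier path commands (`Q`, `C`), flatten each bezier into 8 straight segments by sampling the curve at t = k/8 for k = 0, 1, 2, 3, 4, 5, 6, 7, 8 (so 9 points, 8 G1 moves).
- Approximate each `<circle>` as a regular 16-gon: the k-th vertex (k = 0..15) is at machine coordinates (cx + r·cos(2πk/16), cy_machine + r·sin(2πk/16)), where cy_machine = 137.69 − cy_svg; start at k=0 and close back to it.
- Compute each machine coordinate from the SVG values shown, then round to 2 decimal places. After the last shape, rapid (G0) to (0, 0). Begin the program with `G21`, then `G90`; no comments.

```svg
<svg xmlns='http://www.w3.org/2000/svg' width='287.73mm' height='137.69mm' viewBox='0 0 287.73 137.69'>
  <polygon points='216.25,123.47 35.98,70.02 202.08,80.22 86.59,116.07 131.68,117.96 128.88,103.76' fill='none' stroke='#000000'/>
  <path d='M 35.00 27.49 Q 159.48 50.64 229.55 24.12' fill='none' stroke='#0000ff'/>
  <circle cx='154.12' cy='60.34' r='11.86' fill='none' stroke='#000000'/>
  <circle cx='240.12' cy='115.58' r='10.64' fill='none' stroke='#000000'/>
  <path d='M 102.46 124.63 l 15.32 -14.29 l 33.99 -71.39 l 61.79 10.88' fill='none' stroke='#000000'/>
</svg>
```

G21
G90
G0 X216.25 Y14.22
M4 S885
G01 X35.98 Y67.67 F1030
G01 X202.08 Y57.47
G01 X86.59 Y21.62
G01 X131.68 Y19.73
G01 X128.88 Y33.93
G01 X216.25 Y14.22
M5
G0 X35.00 Y110.20
M4 S646
G01 X65.27 Y105.19 F2413
G01 X93.84 Y101.73
G01 X120.71 Y99.82
G01 X145.88 Y99.47
G01 X169.35 Y100.66
G01 X191.11 Y103.41
G01 X211.18 Y107.72
G01 X229.55 Y113.57
M5
G0 X165.98 Y77.35
M4 S885
G01 X165.08 Y81.89 F1030
G01 X162.51 Y85.74
G01 X158.66 Y88.31
G01 X154.12 Y89.21
G01 X149.58 Y88.31
G01 X145.73 Y85.74
G01 X143.16 Y81.89
G01 X142.26 Y77.35
G01 X143.16 Y72.81
G01 X145.73 Y68.96
G01 X149.58 Y66.39
G01 X154.12 Y65.49
G01 X158.66 Y66.39
G01 X162.51 Y68.96
G01 X165.08 Y72.81
G01 X165.98 Y77.35
M5
G0 X250.76 Y22.11
M4 S885
G01 X249.95 Y26.18 F1030
G01 X247.64 Y29.63
G01 X244.19 Y31.94
G01 X240.12 Y32.75
G01 X236.05 Y31.94
G01 X232.60 Y29.63
G01 X230.29 Y26.18
G01 X229.48 Y22.11
G01 X230.29 Y18.04
G01 X232.60 Y14.59
G01 X236.05 Y12.28
G01 X240.12 Y11.47
G01 X244.19 Y12.28
G01 X247.64 Y14.59
G01 X249.95 Y18.04
G01 X250.76 Y22.11
M5
G0 X102.46 Y13.06
M4 S885
G01 X117.78 Y27.35 F1030
G01 X151.77 Y98.74
G01 X213.56 Y87.86
M5
G0 X0.00 Y0.00

viewBox `0 0 287.73 137.69` with mm width/height → 1 unit = 1 mm. Flip: y_m = 137.69 − y_svg.

**Shape 1** — `<polygon>` closed polygon, stroke `#000000` → cut (S885, F1030). Machine vertices: (216.25,14.22) → (35.98,67.67) → (202.08,57.47) → (86.59,21.62) → (131.68,19.73) → (128.88,33.93) → (216.25,14.22). Closed: final G1 returns to the first vertex.

**Shape 2** — `<path>` quadratic bezier, stroke `#0000ff` → score (S646, F2413). Control points (SVG): P0=(35.00,27.49), P1=(159.48,50.64), P2=(229.55,24.12); sampled at t=k/8. Machine vertices: (35.00,110.20) → (65.27,105.19) → (93.84,101.73) → (120.71,99.82) → (145.88,99.47) → (169.35,100.66) → (191.11,103.41) → (211.18,107.72) → (229.55,113.57). Open path.

**Shape 3** — `<circle>` circle, stroke `#000000` → cut (S885, F1030). Machine vertices: (165.98,77.35) → (165.08,81.89) → (162.51,85.74) → (158.66,88.31) → (154.12,89.21) → (149.58,88.31) → (145.73,85.74) → (143.16,81.89) → (142.26,77.35) → (143.16,72.81) → (145.73,68.96) → (149.58,66.39) → (154.12,65.49) → (158.66,66.39) → (162.51,68.96) → (165.08,72.81) → (165.98,77.35). Closed: final G1 returns to the first vertex.

**Shape 4** — `<circle>` circle, stroke `#000000` → cut (S885, F1030). Machine vertices: (250.76,22.11) → (249.95,26.18) → (247.64,29.63) → (244.19,31.94) → (240.12,32.75) → (236.05,31.94) → (232.60,29.63) → (230.29,26.18) → (229.48,22.11) → (230.29,18.04) → (232.60,14.59) → (236.05,12.28) → (240.12,11.47) → (244.19,12.28) → (247.64,14.59) → (249.95,18.04) → (250.76,22.11). Closed: final G1 returns to the first vertex.

**Shape 5** — `<path>` open polyline, stroke `#000000` → cut (S885, F1030). Machine vertices: (102.46,13.06) → (117.78,27.35) → (151.77,98.74) → (213.56,87.86). Open path.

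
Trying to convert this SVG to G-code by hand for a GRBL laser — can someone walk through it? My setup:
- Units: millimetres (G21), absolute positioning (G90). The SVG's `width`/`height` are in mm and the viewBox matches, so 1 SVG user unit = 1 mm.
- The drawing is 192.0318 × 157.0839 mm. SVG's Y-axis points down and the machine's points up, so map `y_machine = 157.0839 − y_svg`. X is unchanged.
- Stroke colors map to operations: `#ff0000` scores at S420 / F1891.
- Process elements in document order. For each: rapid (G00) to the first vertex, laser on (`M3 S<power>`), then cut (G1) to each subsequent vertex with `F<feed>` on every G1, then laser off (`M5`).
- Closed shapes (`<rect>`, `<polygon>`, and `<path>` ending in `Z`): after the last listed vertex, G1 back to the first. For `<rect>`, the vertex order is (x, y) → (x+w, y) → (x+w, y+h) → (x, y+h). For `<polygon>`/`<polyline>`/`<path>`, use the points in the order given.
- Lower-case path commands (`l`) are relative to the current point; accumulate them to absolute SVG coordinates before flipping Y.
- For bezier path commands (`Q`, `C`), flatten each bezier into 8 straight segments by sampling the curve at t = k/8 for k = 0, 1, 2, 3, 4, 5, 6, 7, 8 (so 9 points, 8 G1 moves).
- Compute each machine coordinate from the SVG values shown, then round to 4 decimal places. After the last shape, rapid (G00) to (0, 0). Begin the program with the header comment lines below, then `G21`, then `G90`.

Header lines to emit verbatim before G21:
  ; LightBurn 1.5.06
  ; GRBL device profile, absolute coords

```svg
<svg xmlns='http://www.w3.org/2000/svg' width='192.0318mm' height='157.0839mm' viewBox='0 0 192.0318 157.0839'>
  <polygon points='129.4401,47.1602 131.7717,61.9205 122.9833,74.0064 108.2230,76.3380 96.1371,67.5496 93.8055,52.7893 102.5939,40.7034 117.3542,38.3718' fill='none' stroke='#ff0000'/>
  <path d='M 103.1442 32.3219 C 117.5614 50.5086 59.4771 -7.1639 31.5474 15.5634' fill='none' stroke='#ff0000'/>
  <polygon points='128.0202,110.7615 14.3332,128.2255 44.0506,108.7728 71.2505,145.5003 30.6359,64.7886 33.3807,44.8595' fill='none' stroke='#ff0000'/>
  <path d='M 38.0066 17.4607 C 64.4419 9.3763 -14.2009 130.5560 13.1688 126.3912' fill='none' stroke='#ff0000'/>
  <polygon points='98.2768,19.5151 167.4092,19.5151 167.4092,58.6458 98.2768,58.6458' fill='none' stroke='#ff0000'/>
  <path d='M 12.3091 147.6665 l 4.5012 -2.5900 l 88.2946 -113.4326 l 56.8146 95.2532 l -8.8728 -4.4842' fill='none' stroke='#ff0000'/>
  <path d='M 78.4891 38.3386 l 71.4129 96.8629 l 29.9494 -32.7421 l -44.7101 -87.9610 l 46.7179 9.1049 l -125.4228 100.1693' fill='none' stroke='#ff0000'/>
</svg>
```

; LightBurn 1.5.06
; GRBL device profile, absolute coords
G21
G90
G00 X129.4401 Y109.9237
M3 S420
G1 X131.7717 Y95.1634 F1891
G1 X122.9833 Y83.0775 F1891
G1 X108.2230 Y80.7459 F1891
G1 X96.1371 Y89.5343 F1891
G1 X93.8055 Y104.2946 F1891
G1 X102.5939 Y116.3805 F1891
G1 X117.3542 Y118.7121 F1891
G1 X129.4401 Y109.9237 F1891
M5
G00 X103.1442 Y124.7620
M3 S420
G1 X105.3526 Y121.1927 F1891
G1 X101.9671 Y122.9040 F1891
G1 X94.1905 Y128.0648 F1891
G1 X83.2259 Y134.8440 F1891
G1 X70.2763 Y141.4103 F1891
G1 X56.5447 Y145.9326 F1891
G1 X43.2340 Y146.5797 F1891
G1 X31.5474 Y141.5205 F1891
M5
G00 X128.0202 Y46.3224
M3 S420
G1 X14.3332 Y28.8584 F1891
G1 X44.0506 Y48.3111 F1891
G1 X71.2505 Y11.5836 F1891
G1 X30.6359 Y92.2953 F1891
G1 X33.3807 Y112.2244 F1891
G1 X128.0202 Y46.3224 F1891
M5
G00 X38.0066 Y139.6232
M3 S420
G1 X43.4066 Y137.0929 F1891
G1 X41.4292 Y125.4277 F1891
G1 X34.5482 Y107.6115 F1891
G1 X25.2373 Y86.6278 F1891
G1 X15.9702 Y65.4604 F1891
G1 X9.2206 Y47.0929 F1891
G1 X7.4622 Y34.5091 F1891
G1 X13.1688 Y30.6927 F1891
M5
G00 X98.2768 Y137.5688
M3 S420
G1 X167.4092 Y137.5688 F1891
G1 X167.4092 Y98.4381 F1891
G1 X98.2768 Y98.4381 F1891
G1 X98.2768 Y137.5688 F1891
M5
G00 X12.3091 Y9.4174
M3 S420
G1 X16.8103 Y12.0074 F1891
G1 X105.1049 Y125.4400 F1891
G1 X161.9195 Y30.1868 F1891
G1 X153.0467 Y34.6710 F1891
M5
G00 X78.4891 Y118.7453
M3 S420
G1 X149.9020 Y21.8824 F1891
G1 X179.8514 Y54.6245 F1891
G1 X135.1413 Y142.5855 F1891
G1 X181.8592 Y133.4806 F1891
G1 X56.4364 Y33.3113 F1891
M5
G00 X0.0000 Y0.0000

Since the viewBox matches the mm dimensions, user units are millimetres directly. The only transform is the Y-flip y_m = 157.0839 − y_svg.

Shape 1 is a regular polygon drawn with `<polygon>`. Its stroke #ff0000 means score at S420, F1891. After flipping Y the toolpath is (129.4401,109.9237) → (131.7717,95.1634) → (122.9833,83.0775) → (108.2230,80.7459) → (96.1371,89.5343) → (93.8055,104.2946) → (102.5939,116.3805) → (117.3542,118.7121) → (129.4401,109.9237), returning to the start.

Shape 2 is a cubic bezier drawn with `<path>`. Its stroke #ff0000 means score at S420, F1891. After flipping Y the toolpath is (103.1442,124.7620) → (105.3526,121.1927) → (101.9671,122.9040) → (94.1905,128.0648) → (83.2259,134.8440) → (70.2763,141.4103) → (56.5447,145.9326) → (43.2340,146.5797) → (31.5474,141.5205).

Shape 3 is a closed polygon drawn with `<polygon>`. Its stroke #ff0000 means score at S420, F1891. After flipping Y the toolpath is (128.0202,46.3224) → (14.3332,28.8584) → (44.0506,48.3111) → (71.2505,11.5836) → (30.6359,92.2953) → (33.3807,112.2244) → (128.0202,46.3224), returning to the start.

Shape 4 is a cubic bezier drawn with `<path>`. Its stroke #ff0000 means score at S420, F1891. After flipping Y the toolpath is (38.0066,139.6232) → (43.4066,137.0929) → (41.4292,125.4277) → (34.5482,107.6115) → (25.2373,86.6278) → (15.9702,65.4604) → (9.2206,47.0929) → (7.4622,34.5091) → (13.1688,30.6927).

Shape 5 is a rectangle drawn with `<polygon>`. Its stroke #ff0000 means score at S420, F1891. After flipping Y the toolpath is (98.2768,137.5688) → (167.4092,137.5688) → (167.4092,98.4381) → (98.2768,98.4381) → (98.2768,137.5688), returning to the start.

Shape 6 is a open polyline drawn with `<path>`. Its stroke #ff0000 means score at S420, F1891. After flipping Y the toolpath is (12.3091,9.4174) → (16.8103,12.0074) → (105.1049,125.4400) → (161.9195,30.1868) → (153.0467,34.6710).

Shape 7 is a open polyline drawn with `<path>`. Its stroke #ff0000 means score at S420, F1891. After flipping Y the toolpath is (78.4891,118.7453) → (149.9020,21.8824) → (179.8514,54.6245) → (135.1413,142.5855) → (181.8592,133.4806) → (56.4364,33.3113).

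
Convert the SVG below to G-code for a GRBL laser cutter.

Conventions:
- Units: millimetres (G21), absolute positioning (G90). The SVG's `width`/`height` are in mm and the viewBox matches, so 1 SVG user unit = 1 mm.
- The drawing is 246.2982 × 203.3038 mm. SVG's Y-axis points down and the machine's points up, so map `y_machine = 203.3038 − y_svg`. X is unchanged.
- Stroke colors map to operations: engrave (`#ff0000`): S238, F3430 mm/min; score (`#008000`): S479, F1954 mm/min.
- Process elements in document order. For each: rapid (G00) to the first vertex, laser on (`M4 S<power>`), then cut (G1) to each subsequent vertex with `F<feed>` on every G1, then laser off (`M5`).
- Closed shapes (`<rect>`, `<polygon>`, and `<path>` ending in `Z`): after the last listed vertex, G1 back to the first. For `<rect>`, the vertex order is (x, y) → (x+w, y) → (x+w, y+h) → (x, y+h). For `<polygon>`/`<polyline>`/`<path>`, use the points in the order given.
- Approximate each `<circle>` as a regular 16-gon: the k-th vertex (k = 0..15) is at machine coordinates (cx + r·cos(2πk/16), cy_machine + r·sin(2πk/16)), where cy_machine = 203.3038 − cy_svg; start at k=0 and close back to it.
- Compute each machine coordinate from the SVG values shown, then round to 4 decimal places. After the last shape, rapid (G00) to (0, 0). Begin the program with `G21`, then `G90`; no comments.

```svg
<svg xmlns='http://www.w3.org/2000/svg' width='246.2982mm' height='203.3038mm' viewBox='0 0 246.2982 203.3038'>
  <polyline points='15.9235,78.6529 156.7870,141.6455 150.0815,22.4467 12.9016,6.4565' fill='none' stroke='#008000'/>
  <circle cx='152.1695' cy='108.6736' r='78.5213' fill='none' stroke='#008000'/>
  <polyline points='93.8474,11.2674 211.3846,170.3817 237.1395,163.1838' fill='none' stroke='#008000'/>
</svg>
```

Since the viewBox matches the mm dimensions, user units are millimetres directly. The only transform is the Y-flip y_m = 203.3038 − y_svg.

Shape 1 is a open polyline drawn with `<polyline>`. Its stroke #008000 means score at S479, F1954. After flipping Y the toolpath is (15.9235,124.6509) → (156.7870,61.6583) → (150.0815,180.8571) → (12.9016,196.8473).

Shape 2 is a circle drawn with `<circle>`. Its stroke #008000 means score at S479, F1954. After flipping Y the toolpath is (230.6908,94.6302) → (224.7137,124.6790) → (207.6924,150.1531) → (182.2183,167.1744) → (152.1695,173.1515) → (122.1207,167.1744) → (96.6466,150.1531) → (79.6253,124.6790) → (73.6482,94.6302) → (79.6253,64.5814) → (96.6466,39.1073) → (122.1207,22.0860) → (152.1695,16.1089) → (182.2183,22.0860) → (207.6924,39.1073) → (224.7137,64.5814) → (230.6908,94.6302), returning to the start.

Shape 3 is a open polyline drawn with `<polyline>`. Its stroke #008000 means score at S479, F1954. After flipping Y the toolpath is (93.8474,192.0364) → (211.3846,32.9221) → (237.1395,40.1200).

G21
G90
G00 X15.9235 Y124.6509
M4 S479
G1 X156.7870 Y61.6583 F1954
G1 X150.0815 Y180.8571 F1954
G1 X12.9016 Y196.8473 F1954
M5
G00 X230.6908 Y94.6302
M4 S479
G1 X224.7137 Y124.6790 F1954
G1 X207.6924 Y150.1531 F1954
G1 X182.2183 Y167.1744 F1954
G1 X152.1695 Y173.1515 F1954
G1 X122.1207 Y167.1744 F1954
G1 X96.6466 Y150.1531 F1954
G1 X79.6253 Y124.6790 F1954
G1 X73.6482 Y94.6302 F1954
G1 X79.6253 Y64.5814 F1954
G1 X96.6466 Y39.1073 F1954
G1 X122.1207 Y22.0860 F1954
G1 X152.1695 Y16.1089 F1954
G1 X182.2183 Y22.0860 F1954
G1 X207.6924 Y39.1073 F1954
G1 X224.7137 Y64.5814 F1954
G1 X230.6908 Y94.6302 F1954
M5
G00 X93.8474 Y192.0364
M4 S479
G1 X211.3846 Y32.9221 F1954
G1 X237.1395 Y40.1200 F1954
M5
G00 X0.0000 Y0.0000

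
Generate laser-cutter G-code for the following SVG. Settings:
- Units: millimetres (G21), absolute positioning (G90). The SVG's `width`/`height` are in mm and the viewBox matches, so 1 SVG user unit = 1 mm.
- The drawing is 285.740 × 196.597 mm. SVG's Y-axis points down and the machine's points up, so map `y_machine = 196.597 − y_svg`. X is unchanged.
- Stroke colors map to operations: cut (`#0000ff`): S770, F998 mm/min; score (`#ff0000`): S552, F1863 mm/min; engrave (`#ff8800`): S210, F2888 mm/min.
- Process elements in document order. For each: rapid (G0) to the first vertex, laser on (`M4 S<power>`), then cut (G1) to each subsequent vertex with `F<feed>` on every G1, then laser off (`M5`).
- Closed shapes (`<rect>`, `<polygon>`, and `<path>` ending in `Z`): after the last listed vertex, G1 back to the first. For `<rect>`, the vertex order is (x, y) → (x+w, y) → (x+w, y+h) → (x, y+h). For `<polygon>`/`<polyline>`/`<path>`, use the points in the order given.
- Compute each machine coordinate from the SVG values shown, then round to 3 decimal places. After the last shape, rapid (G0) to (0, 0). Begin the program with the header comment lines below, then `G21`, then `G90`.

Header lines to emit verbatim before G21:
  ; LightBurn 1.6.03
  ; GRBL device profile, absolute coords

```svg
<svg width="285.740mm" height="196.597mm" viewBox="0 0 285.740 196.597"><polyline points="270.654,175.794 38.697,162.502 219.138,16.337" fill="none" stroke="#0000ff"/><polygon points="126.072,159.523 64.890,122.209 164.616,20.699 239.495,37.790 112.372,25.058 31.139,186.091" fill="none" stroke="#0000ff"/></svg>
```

; LightBurn 1.6.03
; GRBL device profile, absolute coords
G21
G90
G0 X270.654 Y20.803
M4 S770
G1 X38.697 Y34.095 F998
G1 X219.138 Y180.260 F998
M5
G0 X126.072 Y37.074
M4 S770
G1 X64.890 Y74.388 F998
G1 X164.616 Y175.898 F998
G1 X239.495 Y158.807 F998
G1 X112.372 Y171.539 F998
G1 X31.139 Y10.506 F998
G1 X126.072 Y37.074 F998
M5
G0 X0.000 Y0.000

viewBox `0 0 285.740 196.597` with mm width/height → 1 unit = 1 mm. Flip: y_m = 196.597 − y_svg.

**Shape 1** — `<polyline>` open polyline, stroke `#0000ff` → cut (S770, F998). Machine vertices: (270.654,20.803) → (38.697,34.095) → (219.138,180.260). Open path.

**Shape 2** — `<polygon>` closed polygon, stroke `#0000ff` → cut (S770, F998). Machine vertices: (126.072,37.074) → (64.890,74.388) → (164.616,175.898) → (239.495,158.807) → (112.372,171.539) → (31.139,10.506) → (126.072,37.074). Closed: final G1 returns to the first vertex.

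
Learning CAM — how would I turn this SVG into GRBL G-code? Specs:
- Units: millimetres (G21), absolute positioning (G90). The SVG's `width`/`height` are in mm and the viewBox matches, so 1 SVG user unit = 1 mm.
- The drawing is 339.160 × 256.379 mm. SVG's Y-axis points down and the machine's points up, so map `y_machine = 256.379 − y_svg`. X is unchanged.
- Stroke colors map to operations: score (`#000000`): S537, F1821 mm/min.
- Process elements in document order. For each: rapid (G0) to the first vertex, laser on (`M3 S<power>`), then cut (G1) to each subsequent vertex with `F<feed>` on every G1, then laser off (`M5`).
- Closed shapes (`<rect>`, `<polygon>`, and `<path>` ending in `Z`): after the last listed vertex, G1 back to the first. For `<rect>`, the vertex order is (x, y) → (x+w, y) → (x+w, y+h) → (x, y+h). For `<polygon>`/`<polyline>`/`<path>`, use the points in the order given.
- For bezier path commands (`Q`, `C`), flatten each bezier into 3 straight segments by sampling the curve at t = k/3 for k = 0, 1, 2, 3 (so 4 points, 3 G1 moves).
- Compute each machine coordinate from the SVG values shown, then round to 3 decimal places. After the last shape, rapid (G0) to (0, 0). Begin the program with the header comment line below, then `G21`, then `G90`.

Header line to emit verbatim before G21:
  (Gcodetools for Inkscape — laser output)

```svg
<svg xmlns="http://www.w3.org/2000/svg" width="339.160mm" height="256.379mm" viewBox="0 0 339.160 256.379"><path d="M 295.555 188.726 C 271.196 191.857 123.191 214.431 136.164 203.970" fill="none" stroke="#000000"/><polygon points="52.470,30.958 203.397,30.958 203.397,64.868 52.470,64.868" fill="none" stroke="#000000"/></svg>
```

(Gcodetools for Inkscape — laser output)
G21
G90
G0 X295.555 Y67.653
M3 S537
G1 X240.522 Y59.985 F1821
G1 X166.309 Y51.016 F1821
G1 X136.164 Y52.409 F1821
M5
G0 X52.470 Y225.421
M3 S537
G1 X203.397 Y225.421 F1821
G1 X203.397 Y191.511 F1821
G1 X52.470 Y191.511 F1821
G1 X52.470 Y225.421 F1821
M5
G0 X0.000 Y0.000

1 u = 1 mm; y_m = 256.379 − y.

[1] `<path>` cubic bezier, #000000→score S537 F1821: (295.555,67.653) → (240.522,59.985) → (166.309,51.016) → (136.164,52.409)

[2] `<polygon>` rectangle, #000000→score S537 F1821: (52.470,225.421) → (203.397,225.421) → (203.397,191.511) → (52.470,191.511) → (52.470,225.421) (closed)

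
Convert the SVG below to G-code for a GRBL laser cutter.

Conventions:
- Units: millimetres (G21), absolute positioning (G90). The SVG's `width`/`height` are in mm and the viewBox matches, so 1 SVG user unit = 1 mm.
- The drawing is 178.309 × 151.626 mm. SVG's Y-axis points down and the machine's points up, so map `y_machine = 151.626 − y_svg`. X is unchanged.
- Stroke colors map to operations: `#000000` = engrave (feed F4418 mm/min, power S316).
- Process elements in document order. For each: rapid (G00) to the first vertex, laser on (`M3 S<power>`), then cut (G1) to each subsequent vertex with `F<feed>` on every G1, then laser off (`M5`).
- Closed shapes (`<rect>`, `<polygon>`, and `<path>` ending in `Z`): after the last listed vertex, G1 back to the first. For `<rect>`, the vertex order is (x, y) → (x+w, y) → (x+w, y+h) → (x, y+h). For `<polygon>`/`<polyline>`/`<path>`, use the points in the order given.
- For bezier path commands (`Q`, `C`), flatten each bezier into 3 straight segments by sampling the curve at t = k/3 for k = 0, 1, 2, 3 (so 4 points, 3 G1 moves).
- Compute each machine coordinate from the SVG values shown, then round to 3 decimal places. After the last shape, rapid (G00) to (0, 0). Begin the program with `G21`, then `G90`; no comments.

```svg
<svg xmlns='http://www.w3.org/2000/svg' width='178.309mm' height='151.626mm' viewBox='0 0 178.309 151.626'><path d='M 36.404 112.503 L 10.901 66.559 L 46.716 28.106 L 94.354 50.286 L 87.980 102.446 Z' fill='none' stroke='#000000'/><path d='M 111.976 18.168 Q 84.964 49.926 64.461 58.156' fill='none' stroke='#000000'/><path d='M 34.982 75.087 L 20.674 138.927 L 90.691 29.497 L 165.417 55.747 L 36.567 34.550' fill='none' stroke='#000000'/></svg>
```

Since the viewBox matches the mm dimensions, user units are millimetres directly. The only transform is the Y-flip y_m = 151.626 − y_svg.

Shape 1 is a regular polygon drawn with `<path>`. Its stroke #000000 means engrave at S316, F4418. After flipping Y the toolpath is (36.404,39.123) → (10.901,85.067) → (46.716,123.520) → (94.354,101.340) → (87.980,49.180) → (36.404,39.123), returning to the start.

Shape 2 is a quadratic bezier drawn with `<path>`. Its stroke #000000 means engrave at S316, F4418. After flipping Y the toolpath is (111.976,133.458) → (94.691,114.900) → (78.853,101.571) → (64.461,93.470).

Shape 3 is a open polyline drawn with `<path>`. Its stroke #000000 means engrave at S316, F4418. After flipping Y the toolpath is (34.982,76.539) → (20.674,12.699) → (90.691,122.129) → (165.417,95.879) → (36.567,117.076).

G21
G90
G00 X36.404 Y39.123
M3 S316
G1 X10.901 Y85.067 F4418
G1 X46.716 Y123.520 F4418
G1 X94.354 Y101.340 F4418
G1 X87.980 Y49.180 F4418
G1 X36.404 Y39.123 F4418
M5
G00 X111.976 Y133.458
M3 S316
G1 X94.691 Y114.900 F4418
G1 X78.853 Y101.571 F4418
G1 X64.461 Y93.470 F4418
M5
G00 X34.982 Y76.539
M3 S316
G1 X20.674 Y12.699 F4418
G1 X90.691 Y122.129 F4418
G1 X165.417 Y95.879 F4418
G1 X36.567 Y117.076 F4418
M5
G00 X0.000 Y0.000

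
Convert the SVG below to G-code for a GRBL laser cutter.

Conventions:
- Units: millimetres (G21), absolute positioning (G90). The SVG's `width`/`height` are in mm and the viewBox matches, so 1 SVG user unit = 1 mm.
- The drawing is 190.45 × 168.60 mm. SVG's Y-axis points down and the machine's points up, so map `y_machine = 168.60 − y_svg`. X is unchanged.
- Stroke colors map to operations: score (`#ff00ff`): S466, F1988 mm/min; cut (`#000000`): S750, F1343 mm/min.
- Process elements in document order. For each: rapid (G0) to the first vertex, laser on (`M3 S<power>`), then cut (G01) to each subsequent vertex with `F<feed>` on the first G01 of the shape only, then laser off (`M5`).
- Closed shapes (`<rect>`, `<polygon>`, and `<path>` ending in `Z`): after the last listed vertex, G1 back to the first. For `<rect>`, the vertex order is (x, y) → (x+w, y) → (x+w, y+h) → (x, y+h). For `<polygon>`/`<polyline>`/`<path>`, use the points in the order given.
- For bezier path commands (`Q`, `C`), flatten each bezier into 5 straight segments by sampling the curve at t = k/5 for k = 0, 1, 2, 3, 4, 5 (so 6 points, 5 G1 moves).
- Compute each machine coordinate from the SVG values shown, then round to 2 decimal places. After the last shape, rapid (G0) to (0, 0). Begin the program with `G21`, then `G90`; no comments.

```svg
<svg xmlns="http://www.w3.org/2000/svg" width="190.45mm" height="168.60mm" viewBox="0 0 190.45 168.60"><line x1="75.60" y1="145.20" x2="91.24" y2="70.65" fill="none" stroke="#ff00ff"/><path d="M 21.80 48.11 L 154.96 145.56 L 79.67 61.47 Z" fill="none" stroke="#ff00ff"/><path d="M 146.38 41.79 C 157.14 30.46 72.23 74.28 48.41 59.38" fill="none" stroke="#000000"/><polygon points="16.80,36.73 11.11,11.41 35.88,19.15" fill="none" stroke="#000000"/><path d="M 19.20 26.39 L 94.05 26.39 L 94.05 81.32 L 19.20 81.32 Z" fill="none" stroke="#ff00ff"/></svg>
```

viewBox `0 0 190.45 168.60` with mm width/height → 1 unit = 1 mm. Flip: y_m = 168.60 − y_svg.

**Shape 1** — `<line>` line segment, stroke `#ff00ff` → score (S466, F1988). Machine vertices: (75.60,23.40) → (91.24,97.95). Open path.

**Shape 2** — `<path>` closed polygon, stroke `#ff00ff` → score (S466, F1988). Machine vertices: (21.80,120.49) → (154.96,23.04) → (79.67,107.13) → (21.80,120.49). Closed: final G1 returns to the first vertex.

**Shape 3** — `<path>` cubic bezier, stroke `#000000` → cut (S750, F1343). Control points (SVG): P0=(146.38,41.79), P1=(157.14,30.46), P2=(72.23,74.28), P3=(48.41,59.38); sampled at t=k/5. Machine vertices: (146.38,126.81) → (142.61,127.90) → (123.40,121.22) → (96.28,112.24) → (68.78,106.42) → (48.41,109.22). Open path.

**Shape 4** — `<polygon>` regular polygon, stroke `#000000` → cut (S750, F1343). Machine vertices: (16.80,131.87) → (11.11,157.19) → (35.88,149.45) → (16.80,131.87). Closed: final G1 returns to the first vertex.

**Shape 5** — `<path>` rectangle, stroke `#ff00ff` → score (S466, F1988). Machine vertices: (19.20,142.21) → (94.05,142.21) → (94.05,87.28) → (19.20,87.28) → (19.20,142.21). Closed: final G1 returns to the first vertex.

G21
G90
G0 X75.60 Y23.40
M3 S466
G01 X91.24 Y97.95 F1988
M5
G0 X21.80 Y120.49
M3 S466
G01 X154.96 Y23.04 F1988
G01 X79.67 Y107.13
G01 X21.80 Y120.49
M5
G0 X146.38 Y126.81
M3 S750
G01 X142.61 Y127.90 F1343
G01 X123.40 Y121.22
G01 X96.28 Y112.24
G01 X68.78 Y106.42
G01 X48.41 Y109.22
M5
G0 X16.80 Y131.87
M3 S750
G01 X11.11 Y157.19 F1343
G01 X35.88 Y149.45
G01 X16.80 Y131.87
M5
G0 X19.20 Y142.21
M3 S466
G01 X94.05 Y142.21 F1988
G01 X94.05 Y87.28
G01 X19.20 Y87.28
G01 X19.20 Y142.21
M5
G0 X0.00 Y0.00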